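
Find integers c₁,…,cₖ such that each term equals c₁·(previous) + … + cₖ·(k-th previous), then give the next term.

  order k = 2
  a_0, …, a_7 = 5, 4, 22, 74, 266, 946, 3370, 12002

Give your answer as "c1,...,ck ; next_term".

  a_2 = 3·4 + 2·5 = 22
  a_3 = 3·22 + 2·4 = 74
  a_4 = 3·74 + 2·22 = 266
  a_5 = 3·266 + 2·74 = 946
  a_6 = 3·946 + 2·266 = 3370
  a_7 = 3·3370 + 2·946 = 12002
  a_8 = 3·12002 + 2·3370 = 42746

3,2 ; 42746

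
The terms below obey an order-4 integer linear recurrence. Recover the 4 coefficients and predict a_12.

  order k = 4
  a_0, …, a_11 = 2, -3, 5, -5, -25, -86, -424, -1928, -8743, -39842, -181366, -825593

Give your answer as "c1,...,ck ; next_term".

  a_4 = 4·-5 + 2·5 + 3·-3 + -3·2 = -25
  a_5 = 4·-25 + 2·-5 + 3·5 + -3·-3 = -86
  a_6 = 4·-86 + 2·-25 + 3·-5 + -3·5 = -424
  a_7 = 4·-424 + 2·-86 + 3·-25 + -3·-5 = -1928
  a_8 = 4·-1928 + 2·-424 + 3·-86 + -3·-25 = -8743
  a_9 = 4·-8743 + 2·-1928 + 3·-424 + -3·-86 = -39842
  a_10 = 4·-39842 + 2·-8743 + 3·-1928 + -3·-424 = -181366
  a_11 = 4·-181366 + 2·-39842 + 3·-8743 + -3·-1928 = -825593
  a_12 = 4·-825593 + 2·-181366 + 3·-39842 + -3·-8743 = -3758401

4,2,3,-3 ; -3758401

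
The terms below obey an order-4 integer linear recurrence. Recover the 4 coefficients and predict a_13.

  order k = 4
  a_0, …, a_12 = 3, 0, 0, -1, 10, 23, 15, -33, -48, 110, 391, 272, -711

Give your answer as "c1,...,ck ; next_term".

  a_4 = 2·-1 + -3·0 + 1·0 + 4·3 = 10
  a_5 = 2·10 + -3·-1 + 1·0 + 4·0 = 23
  a_6 = 2·23 + -3·10 + 1·-1 + 4·0 = 15
  a_7 = 2·15 + -3·23 + 1·10 + 4·-1 = -33
  a_8 = 2·-33 + -3·15 + 1·23 + 4·10 = -48
  a_9 = 2·-48 + -3·-33 + 1·15 + 4·23 = 110
  a_10 = 2·110 + -3·-48 + 1·-33 + 4·15 = 391
  a_11 = 2·391 + -3·110 + 1·-48 + 4·-33 = 272
  a_12 = 2·272 + -3·391 + 1·110 + 4·-48 = -711
  a_13 = 2·-711 + -3·272 + 1·391 + 4·110 = -1407

2,-3,1,4 ; -1407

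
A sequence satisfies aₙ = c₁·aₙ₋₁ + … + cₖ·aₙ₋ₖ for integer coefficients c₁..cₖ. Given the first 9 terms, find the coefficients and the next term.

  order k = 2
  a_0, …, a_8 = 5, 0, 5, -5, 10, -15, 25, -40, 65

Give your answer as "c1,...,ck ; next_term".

-1,1 ; -105

  a_2 = -1·0 + 1·5 = 5
  a_3 = -1·5 + 1·0 = -5
  a_4 = -1·-5 + 1·5 = 10
  a_5 = -1·10 + 1·-5 = -15
  a_6 = -1·-15 + 1·10 = 25
  a_7 = -1·25 + 1·-15 = -40
  a_8 = -1·-40 + 1·25 = 65
  a_9 = -1·65 + 1·-40 = -105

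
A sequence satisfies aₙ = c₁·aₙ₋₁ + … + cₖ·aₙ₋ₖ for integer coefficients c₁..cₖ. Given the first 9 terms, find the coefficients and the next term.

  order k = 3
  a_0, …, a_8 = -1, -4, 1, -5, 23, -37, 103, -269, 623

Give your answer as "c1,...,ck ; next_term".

  a_3 = -1·1 + 2·-4 + -4·-1 = -5
  a_4 = -1·-5 + 2·1 + -4·-4 = 23
  a_5 = -1·23 + 2·-5 + -4·1 = -37
  a_6 = -1·-37 + 2·23 + -4·-5 = 103
  a_7 = -1·103 + 2·-37 + -4·23 = -269
  a_8 = -1·-269 + 2·103 + -4·-37 = 623
  a_9 = -1·623 + 2·-269 + -4·103 = -1573

-1,2,-4 ; -1573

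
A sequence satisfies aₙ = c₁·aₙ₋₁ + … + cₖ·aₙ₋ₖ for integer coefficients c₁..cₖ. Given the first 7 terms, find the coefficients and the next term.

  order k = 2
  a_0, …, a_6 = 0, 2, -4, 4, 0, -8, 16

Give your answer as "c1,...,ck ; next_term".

  a_2 = -2·2 + -2·0 = -4
  a_3 = -2·-4 + -2·2 = 4
  a_4 = -2·4 + -2·-4 = 0
  a_5 = -2·0 + -2·4 = -8
  a_6 = -2·-8 + -2·0 = 16
  a_7 = -2·16 + -2·-8 = -16

-2,-2 ; -16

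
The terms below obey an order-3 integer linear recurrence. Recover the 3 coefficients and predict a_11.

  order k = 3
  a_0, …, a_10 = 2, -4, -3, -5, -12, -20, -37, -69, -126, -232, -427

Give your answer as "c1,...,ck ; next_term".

1,1,1 ; -785

  a_3 = 1·-3 + 1·-4 + 1·2 = -5
  a_4 = 1·-5 + 1·-3 + 1·-4 = -12
  a_5 = 1·-12 + 1·-5 + 1·-3 = -20
  a_6 = 1·-20 + 1·-12 + 1·-5 = -37
  a_7 = 1·-37 + 1·-20 + 1·-12 = -69
  a_8 = 1·-69 + 1·-37 + 1·-20 = -126
  a_9 = 1·-126 + 1·-69 + 1·-37 = -232
  a_10 = 1·-232 + 1·-126 + 1·-69 = -427
  a_11 = 1·-427 + 1·-232 + 1·-126 = -785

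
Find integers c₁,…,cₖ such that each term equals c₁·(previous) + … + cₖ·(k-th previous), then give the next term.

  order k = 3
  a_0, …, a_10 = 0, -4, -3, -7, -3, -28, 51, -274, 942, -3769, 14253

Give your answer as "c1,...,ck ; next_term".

  a_3 = -3·-3 + 4·-4 + 3·0 = -7
  a_4 = -3·-7 + 4·-3 + 3·-4 = -3
  a_5 = -3·-3 + 4·-7 + 3·-3 = -28
  a_6 = -3·-28 + 4·-3 + 3·-7 = 51
  a_7 = -3·51 + 4·-28 + 3·-3 = -274
  a_8 = -3·-274 + 4·51 + 3·-28 = 942
  a_9 = -3·942 + 4·-274 + 3·51 = -3769
  a_10 = -3·-3769 + 4·942 + 3·-274 = 14253
  a_11 = -3·14253 + 4·-3769 + 3·942 = -55009

-3,4,3 ; -55009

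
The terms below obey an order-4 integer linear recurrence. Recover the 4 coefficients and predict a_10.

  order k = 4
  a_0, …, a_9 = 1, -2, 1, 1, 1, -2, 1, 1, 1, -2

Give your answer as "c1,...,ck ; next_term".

0,0,0,1 ; 1

  a_4 = 0·1 + 0·1 + 0·-2 + 1·1 = 1
  a_5 = 0·1 + 0·1 + 0·1 + 1·-2 = -2
  a_6 = 0·-2 + 0·1 + 0·1 + 1·1 = 1
  a_7 = 0·1 + 0·-2 + 0·1 + 1·1 = 1
  a_8 = 0·1 + 0·1 + 0·-2 + 1·1 = 1
  a_9 = 0·1 + 0·1 + 0·1 + 1·-2 = -2
  a_10 = 0·-2 + 0·1 + 0·1 + 1·1 = 1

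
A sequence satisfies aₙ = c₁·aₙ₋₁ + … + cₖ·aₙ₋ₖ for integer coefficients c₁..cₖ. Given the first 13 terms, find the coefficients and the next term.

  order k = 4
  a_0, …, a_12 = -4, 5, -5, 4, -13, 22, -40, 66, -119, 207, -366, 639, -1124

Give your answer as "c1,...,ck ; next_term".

  a_4 = -1·4 + 1·-5 + 0·5 + 1·-4 = -13
  a_5 = -1·-13 + 1·4 + 0·-5 + 1·5 = 22
  a_6 = -1·22 + 1·-13 + 0·4 + 1·-5 = -40
  a_7 = -1·-40 + 1·22 + 0·-13 + 1·4 = 66
  a_8 = -1·66 + 1·-40 + 0·22 + 1·-13 = -119
  a_9 = -1·-119 + 1·66 + 0·-40 + 1·22 = 207
  a_10 = -1·207 + 1·-119 + 0·66 + 1·-40 = -366
  a_11 = -1·-366 + 1·207 + 0·-119 + 1·66 = 639
  a_12 = -1·639 + 1·-366 + 0·207 + 1·-119 = -1124
  a_13 = -1·-1124 + 1·639 + 0·-366 + 1·207 = 1970

-1,1,0,1 ; 1970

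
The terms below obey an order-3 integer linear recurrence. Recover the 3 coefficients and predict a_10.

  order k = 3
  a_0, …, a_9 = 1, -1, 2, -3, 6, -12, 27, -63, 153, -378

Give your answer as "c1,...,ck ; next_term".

  a_3 = -3·2 + 0·-1 + 3·1 = -3
  a_4 = -3·-3 + 0·2 + 3·-1 = 6
  a_5 = -3·6 + 0·-3 + 3·2 = -12
  a_6 = -3·-12 + 0·6 + 3·-3 = 27
  a_7 = -3·27 + 0·-12 + 3·6 = -63
  a_8 = -3·-63 + 0·27 + 3·-12 = 153
  a_9 = -3·153 + 0·-63 + 3·27 = -378
  a_10 = -3·-378 + 0·153 + 3·-63 = 945

-3,0,3 ; 945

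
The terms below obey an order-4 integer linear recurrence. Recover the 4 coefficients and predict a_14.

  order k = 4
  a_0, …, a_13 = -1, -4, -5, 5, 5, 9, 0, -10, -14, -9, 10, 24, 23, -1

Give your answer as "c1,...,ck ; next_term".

0,0,-1,-1 ; -34

  a_4 = 0·5 + 0·-5 + -1·-4 + -1·-1 = 5
  a_5 = 0·5 + 0·5 + -1·-5 + -1·-4 = 9
  a_6 = 0·9 + 0·5 + -1·5 + -1·-5 = 0
  a_7 = 0·0 + 0·9 + -1·5 + -1·5 = -10
  a_8 = 0·-10 + 0·0 + -1·9 + -1·5 = -14
  a_9 = 0·-14 + 0·-10 + -1·0 + -1·9 = -9
  a_10 = 0·-9 + 0·-14 + -1·-10 + -1·0 = 10
  a_11 = 0·10 + 0·-9 + -1·-14 + -1·-10 = 24
  a_12 = 0·24 + 0·10 + -1·-9 + -1·-14 = 23
  a_13 = 0·23 + 0·24 + -1·10 + -1·-9 = -1
  a_14 = 0·-1 + 0·23 + -1·24 + -1·10 = -34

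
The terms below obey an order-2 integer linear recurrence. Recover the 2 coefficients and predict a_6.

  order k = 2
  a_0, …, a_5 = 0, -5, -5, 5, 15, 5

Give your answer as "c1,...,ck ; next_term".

  a_2 = 1·-5 + -2·0 = -5
  a_3 = 1·-5 + -2·-5 = 5
  a_4 = 1·5 + -2·-5 = 15
  a_5 = 1·15 + -2·5 = 5
  a_6 = 1·5 + -2·15 = -25

1,-2 ; -25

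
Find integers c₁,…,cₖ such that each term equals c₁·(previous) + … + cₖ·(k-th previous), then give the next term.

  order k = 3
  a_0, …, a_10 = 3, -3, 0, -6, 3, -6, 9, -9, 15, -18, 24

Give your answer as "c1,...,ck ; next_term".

  a_3 = 0·0 + 1·-3 + -1·3 = -6
  a_4 = 0·-6 + 1·0 + -1·-3 = 3
  a_5 = 0·3 + 1·-6 + -1·0 = -6
  a_6 = 0·-6 + 1·3 + -1·-6 = 9
  a_7 = 0·9 + 1·-6 + -1·3 = -9
  a_8 = 0·-9 + 1·9 + -1·-6 = 15
  a_9 = 0·15 + 1·-9 + -1·9 = -18
  a_10 = 0·-18 + 1·15 + -1·-9 = 24
  a_11 = 0·24 + 1·-18 + -1·15 = -33

0,1,-1 ; -33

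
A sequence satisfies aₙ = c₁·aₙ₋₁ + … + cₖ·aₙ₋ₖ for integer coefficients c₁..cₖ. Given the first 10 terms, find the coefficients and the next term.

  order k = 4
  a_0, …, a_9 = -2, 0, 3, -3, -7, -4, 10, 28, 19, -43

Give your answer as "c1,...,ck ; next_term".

1,-2,-1,-1 ; -119

  a_4 = 1·-3 + -2·3 + -1·0 + -1·-2 = -7
  a_5 = 1·-7 + -2·-3 + -1·3 + -1·0 = -4
  a_6 = 1·-4 + -2·-7 + -1·-3 + -1·3 = 10
  a_7 = 1·10 + -2·-4 + -1·-7 + -1·-3 = 28
  a_8 = 1·28 + -2·10 + -1·-4 + -1·-7 = 19
  a_9 = 1·19 + -2·28 + -1·10 + -1·-4 = -43
  a_10 = 1·-43 + -2·19 + -1·28 + -1·10 = -119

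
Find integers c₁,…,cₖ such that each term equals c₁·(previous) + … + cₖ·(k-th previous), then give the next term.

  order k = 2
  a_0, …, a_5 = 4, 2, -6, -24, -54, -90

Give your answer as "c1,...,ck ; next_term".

  a_2 = 3·2 + -3·4 = -6
  a_3 = 3·-6 + -3·2 = -24
  a_4 = 3·-24 + -3·-6 = -54
  a_5 = 3·-54 + -3·-24 = -90
  a_6 = 3·-90 + -3·-54 = -108

3,-3 ; -108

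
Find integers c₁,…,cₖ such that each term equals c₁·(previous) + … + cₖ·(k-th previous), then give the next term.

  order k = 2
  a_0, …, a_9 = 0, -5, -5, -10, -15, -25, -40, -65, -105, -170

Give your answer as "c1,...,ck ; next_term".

  a_2 = 1·-5 + 1·0 = -5
  a_3 = 1·-5 + 1·-5 = -10
  a_4 = 1·-10 + 1·-5 = -15
  a_5 = 1·-15 + 1·-10 = -25
  a_6 = 1·-25 + 1·-15 = -40
  a_7 = 1·-40 + 1·-25 = -65
  a_8 = 1·-65 + 1·-40 = -105
  a_9 = 1·-105 + 1·-65 = -170
  a_10 = 1·-170 + 1·-105 = -275

1,1 ; -275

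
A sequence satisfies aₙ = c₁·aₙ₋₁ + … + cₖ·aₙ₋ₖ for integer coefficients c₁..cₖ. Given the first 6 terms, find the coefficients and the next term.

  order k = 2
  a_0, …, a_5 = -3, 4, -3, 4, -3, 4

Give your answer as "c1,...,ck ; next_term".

0,1 ; -3

  a_2 = 0·4 + 1·-3 = -3
  a_3 = 0·-3 + 1·4 = 4
  a_4 = 0·4 + 1·-3 = -3
  a_5 = 0·-3 + 1·4 = 4
  a_6 = 0·4 + 1·-3 = -3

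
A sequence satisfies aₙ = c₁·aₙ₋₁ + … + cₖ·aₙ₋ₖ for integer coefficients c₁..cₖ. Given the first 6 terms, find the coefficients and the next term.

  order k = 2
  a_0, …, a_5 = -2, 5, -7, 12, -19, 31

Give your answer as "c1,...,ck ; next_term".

  a_2 = -1·5 + 1·-2 = -7
  a_3 = -1·-7 + 1·5 = 12
  a_4 = -1·12 + 1·-7 = -19
  a_5 = -1·-19 + 1·12 = 31
  a_6 = -1·31 + 1·-19 = -50

-1,1 ; -50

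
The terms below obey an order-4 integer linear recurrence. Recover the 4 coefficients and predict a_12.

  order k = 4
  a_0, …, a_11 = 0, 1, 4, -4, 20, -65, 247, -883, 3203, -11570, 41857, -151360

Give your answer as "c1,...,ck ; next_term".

-3,2,0,3 ; 547403

  a_4 = -3·-4 + 2·4 + 0·1 + 3·0 = 20
  a_5 = -3·20 + 2·-4 + 0·4 + 3·1 = -65
  a_6 = -3·-65 + 2·20 + 0·-4 + 3·4 = 247
  a_7 = -3·247 + 2·-65 + 0·20 + 3·-4 = -883
  a_8 = -3·-883 + 2·247 + 0·-65 + 3·20 = 3203
  a_9 = -3·3203 + 2·-883 + 0·247 + 3·-65 = -11570
  a_10 = -3·-11570 + 2·3203 + 0·-883 + 3·247 = 41857
  a_11 = -3·41857 + 2·-11570 + 0·3203 + 3·-883 = -151360
  a_12 = -3·-151360 + 2·41857 + 0·-11570 + 3·3203 = 547403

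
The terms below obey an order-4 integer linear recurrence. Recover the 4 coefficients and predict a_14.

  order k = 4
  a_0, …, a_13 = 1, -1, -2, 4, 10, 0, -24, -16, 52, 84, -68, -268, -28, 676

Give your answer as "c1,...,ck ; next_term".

  a_4 = 1·4 + -2·-2 + 0·-1 + 2·1 = 10
  a_5 = 1·10 + -2·4 + 0·-2 + 2·-1 = 0
  a_6 = 1·0 + -2·10 + 0·4 + 2·-2 = -24
  a_7 = 1·-24 + -2·0 + 0·10 + 2·4 = -16
  a_8 = 1·-16 + -2·-24 + 0·0 + 2·10 = 52
  a_9 = 1·52 + -2·-16 + 0·-24 + 2·0 = 84
  a_10 = 1·84 + -2·52 + 0·-16 + 2·-24 = -68
  a_11 = 1·-68 + -2·84 + 0·52 + 2·-16 = -268
  a_12 = 1·-268 + -2·-68 + 0·84 + 2·52 = -28
  a_13 = 1·-28 + -2·-268 + 0·-68 + 2·84 = 676
  a_14 = 1·676 + -2·-28 + 0·-268 + 2·-68 = 596

1,-2,0,2 ; 596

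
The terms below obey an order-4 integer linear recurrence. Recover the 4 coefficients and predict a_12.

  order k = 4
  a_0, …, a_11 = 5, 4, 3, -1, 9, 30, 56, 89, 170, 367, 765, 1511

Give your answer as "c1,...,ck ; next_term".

  a_4 = 2·-1 + -1·3 + 1·4 + 2·5 = 9
  a_5 = 2·9 + -1·-1 + 1·3 + 2·4 = 30
  a_6 = 2·30 + -1·9 + 1·-1 + 2·3 = 56
  a_7 = 2·56 + -1·30 + 1·9 + 2·-1 = 89
  a_8 = 2·89 + -1·56 + 1·30 + 2·9 = 170
  a_9 = 2·170 + -1·89 + 1·56 + 2·30 = 367
  a_10 = 2·367 + -1·170 + 1·89 + 2·56 = 765
  a_11 = 2·765 + -1·367 + 1·170 + 2·89 = 1511
  a_12 = 2·1511 + -1·765 + 1·367 + 2·170 = 2964

2,-1,1,2 ; 2964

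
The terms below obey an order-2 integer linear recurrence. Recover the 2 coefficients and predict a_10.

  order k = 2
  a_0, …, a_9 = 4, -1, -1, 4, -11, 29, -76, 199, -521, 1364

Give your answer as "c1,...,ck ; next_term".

-3,-1 ; -3571

  a_2 = -3·-1 + -1·4 = -1
  a_3 = -3·-1 + -1·-1 = 4
  a_4 = -3·4 + -1·-1 = -11
  a_5 = -3·-11 + -1·4 = 29
  a_6 = -3·29 + -1·-11 = -76
  a_7 = -3·-76 + -1·29 = 199
  a_8 = -3·199 + -1·-76 = -521
  a_9 = -3·-521 + -1·199 = 1364
  a_10 = -3·1364 + -1·-521 = -3571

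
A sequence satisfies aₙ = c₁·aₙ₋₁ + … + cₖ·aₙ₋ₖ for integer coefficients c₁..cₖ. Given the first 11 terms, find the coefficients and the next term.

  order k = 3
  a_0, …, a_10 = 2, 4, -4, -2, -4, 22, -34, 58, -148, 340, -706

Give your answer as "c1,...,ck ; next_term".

  a_3 = -2·-4 + -1·4 + -3·2 = -2
  a_4 = -2·-2 + -1·-4 + -3·4 = -4
  a_5 = -2·-4 + -1·-2 + -3·-4 = 22
  a_6 = -2·22 + -1·-4 + -3·-2 = -34
  a_7 = -2·-34 + -1·22 + -3·-4 = 58
  a_8 = -2·58 + -1·-34 + -3·22 = -148
  a_9 = -2·-148 + -1·58 + -3·-34 = 340
  a_10 = -2·340 + -1·-148 + -3·58 = -706
  a_11 = -2·-706 + -1·340 + -3·-148 = 1516

-2,-1,-3 ; 1516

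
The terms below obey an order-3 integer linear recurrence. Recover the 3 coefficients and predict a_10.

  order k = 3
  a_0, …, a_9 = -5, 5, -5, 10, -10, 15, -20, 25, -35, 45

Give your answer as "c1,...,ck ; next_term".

0,1,-1 ; -60

  a_3 = 0·-5 + 1·5 + -1·-5 = 10
  a_4 = 0·10 + 1·-5 + -1·5 = -10
  a_5 = 0·-10 + 1·10 + -1·-5 = 15
  a_6 = 0·15 + 1·-10 + -1·10 = -20
  a_7 = 0·-20 + 1·15 + -1·-10 = 25
  a_8 = 0·25 + 1·-20 + -1·15 = -35
  a_9 = 0·-35 + 1·25 + -1·-20 = 45
  a_10 = 0·45 + 1·-35 + -1·25 = -60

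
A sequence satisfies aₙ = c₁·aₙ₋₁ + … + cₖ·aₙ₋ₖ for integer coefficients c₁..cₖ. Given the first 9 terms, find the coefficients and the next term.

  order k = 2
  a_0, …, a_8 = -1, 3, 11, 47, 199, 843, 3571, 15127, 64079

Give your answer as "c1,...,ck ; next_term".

4,1 ; 271443

  a_2 = 4·3 + 1·-1 = 11
  a_3 = 4·11 + 1·3 = 47
  a_4 = 4·47 + 1·11 = 199
  a_5 = 4·199 + 1·47 = 843
  a_6 = 4·843 + 1·199 = 3571
  a_7 = 4·3571 + 1·843 = 15127
  a_8 = 4·15127 + 1·3571 = 64079
  a_9 = 4·64079 + 1·15127 = 271443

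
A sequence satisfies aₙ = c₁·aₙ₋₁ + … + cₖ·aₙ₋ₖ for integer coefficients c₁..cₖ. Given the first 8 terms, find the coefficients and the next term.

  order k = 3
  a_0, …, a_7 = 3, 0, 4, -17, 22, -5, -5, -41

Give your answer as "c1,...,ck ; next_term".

-2,-3,-3 ; 112

  a_3 = -2·4 + -3·0 + -3·3 = -17
  a_4 = -2·-17 + -3·4 + -3·0 = 22
  a_5 = -2·22 + -3·-17 + -3·4 = -5
  a_6 = -2·-5 + -3·22 + -3·-17 = -5
  a_7 = -2·-5 + -3·-5 + -3·22 = -41
  a_8 = -2·-41 + -3·-5 + -3·-5 = 112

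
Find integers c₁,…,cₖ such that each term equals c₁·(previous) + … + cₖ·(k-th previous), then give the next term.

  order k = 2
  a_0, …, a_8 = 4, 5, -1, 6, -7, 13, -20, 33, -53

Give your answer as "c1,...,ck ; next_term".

-1,1 ; 86

  a_2 = -1·5 + 1·4 = -1
  a_3 = -1·-1 + 1·5 = 6
  a_4 = -1·6 + 1·-1 = -7
  a_5 = -1·-7 + 1·6 = 13
  a_6 = -1·13 + 1·-7 = -20
  a_7 = -1·-20 + 1·13 = 33
  a_8 = -1·33 + 1·-20 = -53
  a_9 = -1·-53 + 1·33 = 86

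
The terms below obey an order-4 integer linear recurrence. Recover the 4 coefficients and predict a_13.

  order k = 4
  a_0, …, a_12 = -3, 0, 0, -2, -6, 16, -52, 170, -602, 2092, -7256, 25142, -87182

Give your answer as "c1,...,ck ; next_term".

-3,1,-1,4 ; 302312

  a_4 = -3·-2 + 1·0 + -1·0 + 4·-3 = -6
  a_5 = -3·-6 + 1·-2 + -1·0 + 4·0 = 16
  a_6 = -3·16 + 1·-6 + -1·-2 + 4·0 = -52
  a_7 = -3·-52 + 1·16 + -1·-6 + 4·-2 = 170
  a_8 = -3·170 + 1·-52 + -1·16 + 4·-6 = -602
  a_9 = -3·-602 + 1·170 + -1·-52 + 4·16 = 2092
  a_10 = -3·2092 + 1·-602 + -1·170 + 4·-52 = -7256
  a_11 = -3·-7256 + 1·2092 + -1·-602 + 4·170 = 25142
  a_12 = -3·25142 + 1·-7256 + -1·2092 + 4·-602 = -87182
  a_13 = -3·-87182 + 1·25142 + -1·-7256 + 4·2092 = 302312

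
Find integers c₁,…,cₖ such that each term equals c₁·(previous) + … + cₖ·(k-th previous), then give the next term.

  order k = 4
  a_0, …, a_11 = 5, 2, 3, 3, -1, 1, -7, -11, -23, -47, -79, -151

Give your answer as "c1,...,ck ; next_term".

  a_4 = 1·3 + 2·3 + 0·2 + -2·5 = -1
  a_5 = 1·-1 + 2·3 + 0·3 + -2·2 = 1
  a_6 = 1·1 + 2·-1 + 0·3 + -2·3 = -7
  a_7 = 1·-7 + 2·1 + 0·-1 + -2·3 = -11
  a_8 = 1·-11 + 2·-7 + 0·1 + -2·-1 = -23
  a_9 = 1·-23 + 2·-11 + 0·-7 + -2·1 = -47
  a_10 = 1·-47 + 2·-23 + 0·-11 + -2·-7 = -79
  a_11 = 1·-79 + 2·-47 + 0·-23 + -2·-11 = -151
  a_12 = 1·-151 + 2·-79 + 0·-47 + -2·-23 = -263

1,2,0,-2 ; -263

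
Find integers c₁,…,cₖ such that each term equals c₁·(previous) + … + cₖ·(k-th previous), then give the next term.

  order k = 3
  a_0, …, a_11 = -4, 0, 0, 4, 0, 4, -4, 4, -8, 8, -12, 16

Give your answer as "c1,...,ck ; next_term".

  a_3 = 0·0 + 1·0 + -1·-4 = 4
  a_4 = 0·4 + 1·0 + -1·0 = 0
  a_5 = 0·0 + 1·4 + -1·0 = 4
  a_6 = 0·4 + 1·0 + -1·4 = -4
  a_7 = 0·-4 + 1·4 + -1·0 = 4
  a_8 = 0·4 + 1·-4 + -1·4 = -8
  a_9 = 0·-8 + 1·4 + -1·-4 = 8
  a_10 = 0·8 + 1·-8 + -1·4 = -12
  a_11 = 0·-12 + 1·8 + -1·-8 = 16
  a_12 = 0·16 + 1·-12 + -1·8 = -20

0,1,-1 ; -20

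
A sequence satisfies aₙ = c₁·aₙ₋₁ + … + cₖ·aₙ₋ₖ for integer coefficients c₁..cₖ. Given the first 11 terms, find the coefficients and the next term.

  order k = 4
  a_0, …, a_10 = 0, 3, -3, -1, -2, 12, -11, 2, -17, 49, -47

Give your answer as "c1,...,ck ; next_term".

  a_4 = -1·-1 + -1·-3 + -2·3 + 1·0 = -2
  a_5 = -1·-2 + -1·-1 + -2·-3 + 1·3 = 12
  a_6 = -1·12 + -1·-2 + -2·-1 + 1·-3 = -11
  a_7 = -1·-11 + -1·12 + -2·-2 + 1·-1 = 2
  a_8 = -1·2 + -1·-11 + -2·12 + 1·-2 = -17
  a_9 = -1·-17 + -1·2 + -2·-11 + 1·12 = 49
  a_10 = -1·49 + -1·-17 + -2·2 + 1·-11 = -47
  a_11 = -1·-47 + -1·49 + -2·-17 + 1·2 = 34

-1,-1,-2,1 ; 34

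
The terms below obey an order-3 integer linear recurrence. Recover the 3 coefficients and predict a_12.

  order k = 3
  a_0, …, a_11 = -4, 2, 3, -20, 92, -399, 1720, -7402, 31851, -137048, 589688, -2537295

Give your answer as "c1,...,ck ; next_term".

-4,2,3 ; 10917412

  a_3 = -4·3 + 2·2 + 3·-4 = -20
  a_4 = -4·-20 + 2·3 + 3·2 = 92
  a_5 = -4·92 + 2·-20 + 3·3 = -399
  a_6 = -4·-399 + 2·92 + 3·-20 = 1720
  a_7 = -4·1720 + 2·-399 + 3·92 = -7402
  a_8 = -4·-7402 + 2·1720 + 3·-399 = 31851
  a_9 = -4·31851 + 2·-7402 + 3·1720 = -137048
  a_10 = -4·-137048 + 2·31851 + 3·-7402 = 589688
  a_11 = -4·589688 + 2·-137048 + 3·31851 = -2537295
  a_12 = -4·-2537295 + 2·589688 + 3·-137048 = 10917412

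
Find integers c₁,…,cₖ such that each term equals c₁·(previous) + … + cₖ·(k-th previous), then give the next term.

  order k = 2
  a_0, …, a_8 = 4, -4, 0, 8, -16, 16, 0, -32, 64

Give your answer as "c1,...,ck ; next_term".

  a_2 = -2·-4 + -2·4 = 0
  a_3 = -2·0 + -2·-4 = 8
  a_4 = -2·8 + -2·0 = -16
  a_5 = -2·-16 + -2·8 = 16
  a_6 = -2·16 + -2·-16 = 0
  a_7 = -2·0 + -2·16 = -32
  a_8 = -2·-32 + -2·0 = 64
  a_9 = -2·64 + -2·-32 = -64

-2,-2 ; -64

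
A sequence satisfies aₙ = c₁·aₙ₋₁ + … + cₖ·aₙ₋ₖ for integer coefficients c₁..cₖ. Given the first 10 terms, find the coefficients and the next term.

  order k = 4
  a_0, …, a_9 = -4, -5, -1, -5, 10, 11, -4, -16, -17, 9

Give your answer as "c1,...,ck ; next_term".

0,-1,-1,-1 ; 37

  a_4 = 0·-5 + -1·-1 + -1·-5 + -1·-4 = 10
  a_5 = 0·10 + -1·-5 + -1·-1 + -1·-5 = 11
  a_6 = 0·11 + -1·10 + -1·-5 + -1·-1 = -4
  a_7 = 0·-4 + -1·11 + -1·10 + -1·-5 = -16
  a_8 = 0·-16 + -1·-4 + -1·11 + -1·10 = -17
  a_9 = 0·-17 + -1·-16 + -1·-4 + -1·11 = 9
  a_10 = 0·9 + -1·-17 + -1·-16 + -1·-4 = 37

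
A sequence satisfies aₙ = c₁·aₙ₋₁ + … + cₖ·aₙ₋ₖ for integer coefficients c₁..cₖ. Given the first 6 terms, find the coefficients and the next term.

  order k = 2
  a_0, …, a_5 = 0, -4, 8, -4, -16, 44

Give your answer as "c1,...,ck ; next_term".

  a_2 = -2·-4 + -3·0 = 8
  a_3 = -2·8 + -3·-4 = -4
  a_4 = -2·-4 + -3·8 = -16
  a_5 = -2·-16 + -3·-4 = 44
  a_6 = -2·44 + -3·-16 = -40

-2,-3 ; -40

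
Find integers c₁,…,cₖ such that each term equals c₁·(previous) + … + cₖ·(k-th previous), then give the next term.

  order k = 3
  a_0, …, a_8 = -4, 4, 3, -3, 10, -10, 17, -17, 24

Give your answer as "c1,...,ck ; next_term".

-1,1,1 ; -24

  a_3 = -1·3 + 1·4 + 1·-4 = -3
  a_4 = -1·-3 + 1·3 + 1·4 = 10
  a_5 = -1·10 + 1·-3 + 1·3 = -10
  a_6 = -1·-10 + 1·10 + 1·-3 = 17
  a_7 = -1·17 + 1·-10 + 1·10 = -17
  a_8 = -1·-17 + 1·17 + 1·-10 = 24
  a_9 = -1·24 + 1·-17 + 1·17 = -24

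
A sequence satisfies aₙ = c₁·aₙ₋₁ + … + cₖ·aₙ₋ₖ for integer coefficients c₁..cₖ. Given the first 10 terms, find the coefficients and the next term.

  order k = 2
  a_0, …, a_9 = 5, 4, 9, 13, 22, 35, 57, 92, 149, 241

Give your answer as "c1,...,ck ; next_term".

1,1 ; 390

  a_2 = 1·4 + 1·5 = 9
  a_3 = 1·9 + 1·4 = 13
  a_4 = 1·13 + 1·9 = 22
  a_5 = 1·22 + 1·13 = 35
  a_6 = 1·35 + 1·22 = 57
  a_7 = 1·57 + 1·35 = 92
  a_8 = 1·92 + 1·57 = 149
  a_9 = 1·149 + 1·92 = 241
  a_10 = 1·241 + 1·149 = 390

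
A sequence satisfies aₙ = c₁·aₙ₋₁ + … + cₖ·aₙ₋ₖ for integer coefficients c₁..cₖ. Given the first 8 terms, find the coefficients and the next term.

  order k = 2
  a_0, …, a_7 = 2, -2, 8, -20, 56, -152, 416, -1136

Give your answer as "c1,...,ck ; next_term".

-2,2 ; 3104

  a_2 = -2·-2 + 2·2 = 8
  a_3 = -2·8 + 2·-2 = -20
  a_4 = -2·-20 + 2·8 = 56
  a_5 = -2·56 + 2·-20 = -152
  a_6 = -2·-152 + 2·56 = 416
  a_7 = -2·416 + 2·-152 = -1136
  a_8 = -2·-1136 + 2·416 = 3104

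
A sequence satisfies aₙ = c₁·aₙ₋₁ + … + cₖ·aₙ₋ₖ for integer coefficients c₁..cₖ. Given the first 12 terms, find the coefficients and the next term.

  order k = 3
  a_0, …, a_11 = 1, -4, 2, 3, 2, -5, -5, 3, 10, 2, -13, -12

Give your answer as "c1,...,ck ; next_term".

  a_3 = 0·2 + -1·-4 + -1·1 = 3
  a_4 = 0·3 + -1·2 + -1·-4 = 2
  a_5 = 0·2 + -1·3 + -1·2 = -5
  a_6 = 0·-5 + -1·2 + -1·3 = -5
  a_7 = 0·-5 + -1·-5 + -1·2 = 3
  a_8 = 0·3 + -1·-5 + -1·-5 = 10
  a_9 = 0·10 + -1·3 + -1·-5 = 2
  a_10 = 0·2 + -1·10 + -1·3 = -13
  a_11 = 0·-13 + -1·2 + -1·10 = -12
  a_12 = 0·-12 + -1·-13 + -1·2 = 11

0,-1,-1 ; 11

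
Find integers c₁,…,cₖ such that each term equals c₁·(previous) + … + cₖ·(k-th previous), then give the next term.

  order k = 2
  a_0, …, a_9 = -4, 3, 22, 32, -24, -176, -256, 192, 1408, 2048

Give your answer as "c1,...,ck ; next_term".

2,-4 ; -1536

  a_2 = 2·3 + -4·-4 = 22
  a_3 = 2·22 + -4·3 = 32
  a_4 = 2·32 + -4·22 = -24
  a_5 = 2·-24 + -4·32 = -176
  a_6 = 2·-176 + -4·-24 = -256
  a_7 = 2·-256 + -4·-176 = 192
  a_8 = 2·192 + -4·-256 = 1408
  a_9 = 2·1408 + -4·192 = 2048
  a_10 = 2·2048 + -4·1408 = -1536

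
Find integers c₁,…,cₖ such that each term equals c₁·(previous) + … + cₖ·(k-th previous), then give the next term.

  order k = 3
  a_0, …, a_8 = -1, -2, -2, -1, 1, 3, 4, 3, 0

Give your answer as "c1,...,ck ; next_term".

1,0,-1 ; -4

  a_3 = 1·-2 + 0·-2 + -1·-1 = -1
  a_4 = 1·-1 + 0·-2 + -1·-2 = 1
  a_5 = 1·1 + 0·-1 + -1·-2 = 3
  a_6 = 1·3 + 0·1 + -1·-1 = 4
  a_7 = 1·4 + 0·3 + -1·1 = 3
  a_8 = 1·3 + 0·4 + -1·3 = 0
  a_9 = 1·0 + 0·3 + -1·4 = -4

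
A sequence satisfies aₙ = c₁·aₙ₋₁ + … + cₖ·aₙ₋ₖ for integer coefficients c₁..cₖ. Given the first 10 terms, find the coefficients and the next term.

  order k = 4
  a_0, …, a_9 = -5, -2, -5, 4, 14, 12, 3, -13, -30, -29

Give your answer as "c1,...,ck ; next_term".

1,-1,0,-1 ; -2

  a_4 = 1·4 + -1·-5 + 0·-2 + -1·-5 = 14
  a_5 = 1·14 + -1·4 + 0·-5 + -1·-2 = 12
  a_6 = 1·12 + -1·14 + 0·4 + -1·-5 = 3
  a_7 = 1·3 + -1·12 + 0·14 + -1·4 = -13
  a_8 = 1·-13 + -1·3 + 0·12 + -1·14 = -30
  a_9 = 1·-30 + -1·-13 + 0·3 + -1·12 = -29
  a_10 = 1·-29 + -1·-30 + 0·-13 + -1·3 = -2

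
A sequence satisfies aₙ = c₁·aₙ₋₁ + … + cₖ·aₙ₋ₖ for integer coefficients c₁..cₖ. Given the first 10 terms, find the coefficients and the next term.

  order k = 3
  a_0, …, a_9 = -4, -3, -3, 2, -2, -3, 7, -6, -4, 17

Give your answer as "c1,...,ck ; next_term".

-1,-1,1 ; -19

  a_3 = -1·-3 + -1·-3 + 1·-4 = 2
  a_4 = -1·2 + -1·-3 + 1·-3 = -2
  a_5 = -1·-2 + -1·2 + 1·-3 = -3
  a_6 = -1·-3 + -1·-2 + 1·2 = 7
  a_7 = -1·7 + -1·-3 + 1·-2 = -6
  a_8 = -1·-6 + -1·7 + 1·-3 = -4
  a_9 = -1·-4 + -1·-6 + 1·7 = 17
  a_10 = -1·17 + -1·-4 + 1·-6 = -19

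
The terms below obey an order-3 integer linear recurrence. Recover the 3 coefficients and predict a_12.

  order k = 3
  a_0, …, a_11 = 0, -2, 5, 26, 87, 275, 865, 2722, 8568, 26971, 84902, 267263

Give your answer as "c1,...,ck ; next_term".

  a_3 = 4·5 + -3·-2 + 1·0 = 26
  a_4 = 4·26 + -3·5 + 1·-2 = 87
  a_5 = 4·87 + -3·26 + 1·5 = 275
  a_6 = 4·275 + -3·87 + 1·26 = 865
  a_7 = 4·865 + -3·275 + 1·87 = 2722
  a_8 = 4·2722 + -3·865 + 1·275 = 8568
  a_9 = 4·8568 + -3·2722 + 1·865 = 26971
  a_10 = 4·26971 + -3·8568 + 1·2722 = 84902
  a_11 = 4·84902 + -3·26971 + 1·8568 = 267263
  a_12 = 4·267263 + -3·84902 + 1·26971 = 841317

4,-3,1 ; 841317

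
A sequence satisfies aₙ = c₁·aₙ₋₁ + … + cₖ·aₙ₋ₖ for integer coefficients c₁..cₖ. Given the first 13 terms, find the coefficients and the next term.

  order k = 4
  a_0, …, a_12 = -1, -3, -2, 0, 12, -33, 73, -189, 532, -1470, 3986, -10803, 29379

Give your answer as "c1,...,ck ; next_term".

  a_4 = -3·0 + -2·-2 + -3·-3 + 1·-1 = 12
  a_5 = -3·12 + -2·0 + -3·-2 + 1·-3 = -33
  a_6 = -3·-33 + -2·12 + -3·0 + 1·-2 = 73
  a_7 = -3·73 + -2·-33 + -3·12 + 1·0 = -189
  a_8 = -3·-189 + -2·73 + -3·-33 + 1·12 = 532
  a_9 = -3·532 + -2·-189 + -3·73 + 1·-33 = -1470
  a_10 = -3·-1470 + -2·532 + -3·-189 + 1·73 = 3986
  a_11 = -3·3986 + -2·-1470 + -3·532 + 1·-189 = -10803
  a_12 = -3·-10803 + -2·3986 + -3·-1470 + 1·532 = 29379
  a_13 = -3·29379 + -2·-10803 + -3·3986 + 1·-1470 = -79959

-3,-2,-3,1 ; -79959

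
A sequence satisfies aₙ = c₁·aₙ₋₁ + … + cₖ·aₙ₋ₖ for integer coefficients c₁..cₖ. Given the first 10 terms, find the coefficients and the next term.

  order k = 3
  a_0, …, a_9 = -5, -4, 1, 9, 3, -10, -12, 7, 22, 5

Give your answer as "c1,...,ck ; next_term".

  a_3 = 0·1 + -1·-4 + -1·-5 = 9
  a_4 = 0·9 + -1·1 + -1·-4 = 3
  a_5 = 0·3 + -1·9 + -1·1 = -10
  a_6 = 0·-10 + -1·3 + -1·9 = -12
  a_7 = 0·-12 + -1·-10 + -1·3 = 7
  a_8 = 0·7 + -1·-12 + -1·-10 = 22
  a_9 = 0·22 + -1·7 + -1·-12 = 5
  a_10 = 0·5 + -1·22 + -1·7 = -29

0,-1,-1 ; -29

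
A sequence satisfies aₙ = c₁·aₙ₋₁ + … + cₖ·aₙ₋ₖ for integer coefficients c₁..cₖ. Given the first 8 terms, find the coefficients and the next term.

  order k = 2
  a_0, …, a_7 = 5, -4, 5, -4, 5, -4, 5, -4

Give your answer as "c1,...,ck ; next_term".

  a_2 = 0·-4 + 1·5 = 5
  a_3 = 0·5 + 1·-4 = -4
  a_4 = 0·-4 + 1·5 = 5
  a_5 = 0·5 + 1·-4 = -4
  a_6 = 0·-4 + 1·5 = 5
  a_7 = 0·5 + 1·-4 = -4
  a_8 = 0·-4 + 1·5 = 5

0,1 ; 5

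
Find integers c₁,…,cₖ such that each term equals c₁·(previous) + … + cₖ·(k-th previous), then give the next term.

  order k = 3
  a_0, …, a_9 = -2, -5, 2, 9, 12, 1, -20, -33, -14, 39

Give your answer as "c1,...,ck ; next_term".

1,-1,-1 ; 86

  a_3 = 1·2 + -1·-5 + -1·-2 = 9
  a_4 = 1·9 + -1·2 + -1·-5 = 12
  a_5 = 1·12 + -1·9 + -1·2 = 1
  a_6 = 1·1 + -1·12 + -1·9 = -20
  a_7 = 1·-20 + -1·1 + -1·12 = -33
  a_8 = 1·-33 + -1·-20 + -1·1 = -14
  a_9 = 1·-14 + -1·-33 + -1·-20 = 39
  a_10 = 1·39 + -1·-14 + -1·-33 = 86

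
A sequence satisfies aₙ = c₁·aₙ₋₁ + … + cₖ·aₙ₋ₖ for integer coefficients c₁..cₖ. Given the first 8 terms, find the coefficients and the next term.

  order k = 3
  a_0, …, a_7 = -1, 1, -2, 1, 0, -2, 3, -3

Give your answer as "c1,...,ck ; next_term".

-1,0,1 ; 1

  a_3 = -1·-2 + 0·1 + 1·-1 = 1
  a_4 = -1·1 + 0·-2 + 1·1 = 0
  a_5 = -1·0 + 0·1 + 1·-2 = -2
  a_6 = -1·-2 + 0·0 + 1·1 = 3
  a_7 = -1·3 + 0·-2 + 1·0 = -3
  a_8 = -1·-3 + 0·3 + 1·-2 = 1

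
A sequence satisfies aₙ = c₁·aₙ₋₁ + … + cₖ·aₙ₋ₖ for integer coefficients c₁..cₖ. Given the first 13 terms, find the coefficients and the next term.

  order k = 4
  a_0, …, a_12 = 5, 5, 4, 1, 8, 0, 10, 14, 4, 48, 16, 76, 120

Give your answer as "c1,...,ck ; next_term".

0,2,2,-2 ; 88

  a_4 = 0·1 + 2·4 + 2·5 + -2·5 = 8
  a_5 = 0·8 + 2·1 + 2·4 + -2·5 = 0
  a_6 = 0·0 + 2·8 + 2·1 + -2·4 = 10
  a_7 = 0·10 + 2·0 + 2·8 + -2·1 = 14
  a_8 = 0·14 + 2·10 + 2·0 + -2·8 = 4
  a_9 = 0·4 + 2·14 + 2·10 + -2·0 = 48
  a_10 = 0·48 + 2·4 + 2·14 + -2·10 = 16
  a_11 = 0·16 + 2·48 + 2·4 + -2·14 = 76
  a_12 = 0·76 + 2·16 + 2·48 + -2·4 = 120
  a_13 = 0·120 + 2·76 + 2·16 + -2·48 = 88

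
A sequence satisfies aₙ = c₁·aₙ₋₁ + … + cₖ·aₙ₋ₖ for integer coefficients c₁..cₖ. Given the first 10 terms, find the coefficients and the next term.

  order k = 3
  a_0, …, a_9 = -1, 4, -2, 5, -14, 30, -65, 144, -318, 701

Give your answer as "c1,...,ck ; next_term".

-2,0,-1 ; -1546

  a_3 = -2·-2 + 0·4 + -1·-1 = 5
  a_4 = -2·5 + 0·-2 + -1·4 = -14
  a_5 = -2·-14 + 0·5 + -1·-2 = 30
  a_6 = -2·30 + 0·-14 + -1·5 = -65
  a_7 = -2·-65 + 0·30 + -1·-14 = 144
  a_8 = -2·144 + 0·-65 + -1·30 = -318
  a_9 = -2·-318 + 0·144 + -1·-65 = 701
  a_10 = -2·701 + 0·-318 + -1·144 = -1546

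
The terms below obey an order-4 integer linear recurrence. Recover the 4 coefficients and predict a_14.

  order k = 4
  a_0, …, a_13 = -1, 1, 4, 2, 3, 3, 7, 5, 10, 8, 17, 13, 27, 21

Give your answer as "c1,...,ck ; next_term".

0,1,0,1 ; 44

  a_4 = 0·2 + 1·4 + 0·1 + 1·-1 = 3
  a_5 = 0·3 + 1·2 + 0·4 + 1·1 = 3
  a_6 = 0·3 + 1·3 + 0·2 + 1·4 = 7
  a_7 = 0·7 + 1·3 + 0·3 + 1·2 = 5
  a_8 = 0·5 + 1·7 + 0·3 + 1·3 = 10
  a_9 = 0·10 + 1·5 + 0·7 + 1·3 = 8
  a_10 = 0·8 + 1·10 + 0·5 + 1·7 = 17
  a_11 = 0·17 + 1·8 + 0·10 + 1·5 = 13
  a_12 = 0·13 + 1·17 + 0·8 + 1·10 = 27
  a_13 = 0·27 + 1·13 + 0·17 + 1·8 = 21
  a_14 = 0·21 + 1·27 + 0·13 + 1·17 = 44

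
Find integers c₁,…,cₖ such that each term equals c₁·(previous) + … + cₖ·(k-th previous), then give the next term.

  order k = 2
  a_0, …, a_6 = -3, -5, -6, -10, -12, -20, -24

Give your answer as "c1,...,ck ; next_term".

  a_2 = 0·-5 + 2·-3 = -6
  a_3 = 0·-6 + 2·-5 = -10
  a_4 = 0·-10 + 2·-6 = -12
  a_5 = 0·-12 + 2·-10 = -20
  a_6 = 0·-20 + 2·-12 = -24
  a_7 = 0·-24 + 2·-20 = -40

0,2 ; -40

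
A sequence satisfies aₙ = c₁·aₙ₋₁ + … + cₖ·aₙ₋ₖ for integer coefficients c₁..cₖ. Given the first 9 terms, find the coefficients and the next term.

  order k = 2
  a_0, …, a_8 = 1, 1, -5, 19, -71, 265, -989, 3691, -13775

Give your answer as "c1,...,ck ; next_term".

  a_2 = -4·1 + -1·1 = -5
  a_3 = -4·-5 + -1·1 = 19
  a_4 = -4·19 + -1·-5 = -71
  a_5 = -4·-71 + -1·19 = 265
  a_6 = -4·265 + -1·-71 = -989
  a_7 = -4·-989 + -1·265 = 3691
  a_8 = -4·3691 + -1·-989 = -13775
  a_9 = -4·-13775 + -1·3691 = 51409

-4,-1 ; 51409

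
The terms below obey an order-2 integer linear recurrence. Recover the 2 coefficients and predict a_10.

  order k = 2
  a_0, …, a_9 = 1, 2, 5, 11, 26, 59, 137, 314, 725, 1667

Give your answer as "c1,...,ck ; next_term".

1,3 ; 3842

  a_2 = 1·2 + 3·1 = 5
  a_3 = 1·5 + 3·2 = 11
  a_4 = 1·11 + 3·5 = 26
  a_5 = 1·26 + 3·11 = 59
  a_6 = 1·59 + 3·26 = 137
  a_7 = 1·137 + 3·59 = 314
  a_8 = 1·314 + 3·137 = 725
  a_9 = 1·725 + 3·314 = 1667
  a_10 = 1·1667 + 3·725 = 3842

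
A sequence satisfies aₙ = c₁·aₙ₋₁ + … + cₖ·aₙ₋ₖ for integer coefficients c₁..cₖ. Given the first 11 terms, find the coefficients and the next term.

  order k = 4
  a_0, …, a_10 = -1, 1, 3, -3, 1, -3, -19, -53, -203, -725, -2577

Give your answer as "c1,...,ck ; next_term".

  a_4 = 3·-3 + 2·3 + 1·1 + -3·-1 = 1
  a_5 = 3·1 + 2·-3 + 1·3 + -3·1 = -3
  a_6 = 3·-3 + 2·1 + 1·-3 + -3·3 = -19
  a_7 = 3·-19 + 2·-3 + 1·1 + -3·-3 = -53
  a_8 = 3·-53 + 2·-19 + 1·-3 + -3·1 = -203
  a_9 = 3·-203 + 2·-53 + 1·-19 + -3·-3 = -725
  a_10 = 3·-725 + 2·-203 + 1·-53 + -3·-19 = -2577
  a_11 = 3·-2577 + 2·-725 + 1·-203 + -3·-53 = -9225

3,2,1,-3 ; -9225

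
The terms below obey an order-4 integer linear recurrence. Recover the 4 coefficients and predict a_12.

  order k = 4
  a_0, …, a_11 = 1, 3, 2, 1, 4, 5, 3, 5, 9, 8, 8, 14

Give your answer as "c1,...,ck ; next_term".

  a_4 = 0·1 + 0·2 + 1·3 + 1·1 = 4
  a_5 = 0·4 + 0·1 + 1·2 + 1·3 = 5
  a_6 = 0·5 + 0·4 + 1·1 + 1·2 = 3
  a_7 = 0·3 + 0·5 + 1·4 + 1·1 = 5
  a_8 = 0·5 + 0·3 + 1·5 + 1·4 = 9
  a_9 = 0·9 + 0·5 + 1·3 + 1·5 = 8
  a_10 = 0·8 + 0·9 + 1·5 + 1·3 = 8
  a_11 = 0·8 + 0·8 + 1·9 + 1·5 = 14
  a_12 = 0·14 + 0·8 + 1·8 + 1·9 = 17

0,0,1,1 ; 17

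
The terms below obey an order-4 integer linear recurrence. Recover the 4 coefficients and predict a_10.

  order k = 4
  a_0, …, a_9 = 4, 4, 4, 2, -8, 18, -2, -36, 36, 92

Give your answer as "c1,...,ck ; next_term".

  a_4 = -2·2 + -3·4 + -1·4 + 3·4 = -8
  a_5 = -2·-8 + -3·2 + -1·4 + 3·4 = 18
  a_6 = -2·18 + -3·-8 + -1·2 + 3·4 = -2
  a_7 = -2·-2 + -3·18 + -1·-8 + 3·2 = -36
  a_8 = -2·-36 + -3·-2 + -1·18 + 3·-8 = 36
  a_9 = -2·36 + -3·-36 + -1·-2 + 3·18 = 92
  a_10 = -2·92 + -3·36 + -1·-36 + 3·-2 = -262

-2,-3,-1,3 ; -262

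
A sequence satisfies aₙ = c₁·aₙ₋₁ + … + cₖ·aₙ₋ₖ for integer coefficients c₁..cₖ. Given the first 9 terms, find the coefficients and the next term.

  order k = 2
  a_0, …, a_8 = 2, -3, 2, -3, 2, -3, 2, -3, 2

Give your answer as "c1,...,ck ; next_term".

  a_2 = 0·-3 + 1·2 = 2
  a_3 = 0·2 + 1·-3 = -3
  a_4 = 0·-3 + 1·2 = 2
  a_5 = 0·2 + 1·-3 = -3
  a_6 = 0·-3 + 1·2 = 2
  a_7 = 0·2 + 1·-3 = -3
  a_8 = 0·-3 + 1·2 = 2
  a_9 = 0·2 + 1·-3 = -3

0,1 ; -3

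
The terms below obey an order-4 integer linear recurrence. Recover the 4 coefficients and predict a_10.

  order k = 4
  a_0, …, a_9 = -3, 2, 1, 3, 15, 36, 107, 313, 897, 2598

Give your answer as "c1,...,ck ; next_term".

  a_4 = 2·3 + 2·1 + 2·2 + -1·-3 = 15
  a_5 = 2·15 + 2·3 + 2·1 + -1·2 = 36
  a_6 = 2·36 + 2·15 + 2·3 + -1·1 = 107
  a_7 = 2·107 + 2·36 + 2·15 + -1·3 = 313
  a_8 = 2·313 + 2·107 + 2·36 + -1·15 = 897
  a_9 = 2·897 + 2·313 + 2·107 + -1·36 = 2598
  a_10 = 2·2598 + 2·897 + 2·313 + -1·107 = 7509

2,2,2,-1 ; 7509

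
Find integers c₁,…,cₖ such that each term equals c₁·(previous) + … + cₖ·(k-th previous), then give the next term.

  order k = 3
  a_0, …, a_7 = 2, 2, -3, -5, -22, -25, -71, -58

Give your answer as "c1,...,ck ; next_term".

  a_3 = 1·-3 + 3·2 + -4·2 = -5
  a_4 = 1·-5 + 3·-3 + -4·2 = -22
  a_5 = 1·-22 + 3·-5 + -4·-3 = -25
  a_6 = 1·-25 + 3·-22 + -4·-5 = -71
  a_7 = 1·-71 + 3·-25 + -4·-22 = -58
  a_8 = 1·-58 + 3·-71 + -4·-25 = -171

1,3,-4 ; -171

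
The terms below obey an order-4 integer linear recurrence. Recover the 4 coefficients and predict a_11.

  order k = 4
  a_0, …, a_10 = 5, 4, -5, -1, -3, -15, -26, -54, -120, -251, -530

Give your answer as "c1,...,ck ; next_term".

  a_4 = 2·-1 + 0·-5 + 1·4 + -1·5 = -3
  a_5 = 2·-3 + 0·-1 + 1·-5 + -1·4 = -15
  a_6 = 2·-15 + 0·-3 + 1·-1 + -1·-5 = -26
  a_7 = 2·-26 + 0·-15 + 1·-3 + -1·-1 = -54
  a_8 = 2·-54 + 0·-26 + 1·-15 + -1·-3 = -120
  a_9 = 2·-120 + 0·-54 + 1·-26 + -1·-15 = -251
  a_10 = 2·-251 + 0·-120 + 1·-54 + -1·-26 = -530
  a_11 = 2·-530 + 0·-251 + 1·-120 + -1·-54 = -1126

2,0,1,-1 ; -1126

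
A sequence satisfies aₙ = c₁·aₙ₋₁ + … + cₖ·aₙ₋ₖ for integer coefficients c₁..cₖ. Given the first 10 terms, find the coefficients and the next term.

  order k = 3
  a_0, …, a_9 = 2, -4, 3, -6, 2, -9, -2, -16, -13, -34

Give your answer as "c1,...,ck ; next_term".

0,2,1 ; -42

  a_3 = 0·3 + 2·-4 + 1·2 = -6
  a_4 = 0·-6 + 2·3 + 1·-4 = 2
  a_5 = 0·2 + 2·-6 + 1·3 = -9
  a_6 = 0·-9 + 2·2 + 1·-6 = -2
  a_7 = 0·-2 + 2·-9 + 1·2 = -16
  a_8 = 0·-16 + 2·-2 + 1·-9 = -13
  a_9 = 0·-13 + 2·-16 + 1·-2 = -34
  a_10 = 0·-34 + 2·-13 + 1·-16 = -42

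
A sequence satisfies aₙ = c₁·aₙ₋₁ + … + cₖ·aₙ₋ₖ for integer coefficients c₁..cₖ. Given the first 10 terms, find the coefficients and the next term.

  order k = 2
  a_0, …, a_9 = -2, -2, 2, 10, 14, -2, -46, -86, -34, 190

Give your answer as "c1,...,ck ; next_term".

  a_2 = 2·-2 + -3·-2 = 2
  a_3 = 2·2 + -3·-2 = 10
  a_4 = 2·10 + -3·2 = 14
  a_5 = 2·14 + -3·10 = -2
  a_6 = 2·-2 + -3·14 = -46
  a_7 = 2·-46 + -3·-2 = -86
  a_8 = 2·-86 + -3·-46 = -34
  a_9 = 2·-34 + -3·-86 = 190
  a_10 = 2·190 + -3·-34 = 482

2,-3 ; 482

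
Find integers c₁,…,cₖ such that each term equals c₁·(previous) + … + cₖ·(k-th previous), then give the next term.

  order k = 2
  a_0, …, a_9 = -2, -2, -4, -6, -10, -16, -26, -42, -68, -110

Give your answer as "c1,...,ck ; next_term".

1,1 ; -178

  a_2 = 1·-2 + 1·-2 = -4
  a_3 = 1·-4 + 1·-2 = -6
  a_4 = 1·-6 + 1·-4 = -10
  a_5 = 1·-10 + 1·-6 = -16
  a_6 = 1·-16 + 1·-10 = -26
  a_7 = 1·-26 + 1·-16 = -42
  a_8 = 1·-42 + 1·-26 = -68
  a_9 = 1·-68 + 1·-42 = -110
  a_10 = 1·-110 + 1·-68 = -178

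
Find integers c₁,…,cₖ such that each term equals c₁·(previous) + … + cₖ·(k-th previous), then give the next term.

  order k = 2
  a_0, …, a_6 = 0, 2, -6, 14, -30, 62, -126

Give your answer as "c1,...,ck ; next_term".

-3,-2 ; 254

  a_2 = -3·2 + -2·0 = -6
  a_3 = -3·-6 + -2·2 = 14
  a_4 = -3·14 + -2·-6 = -30
  a_5 = -3·-30 + -2·14 = 62
  a_6 = -3·62 + -2·-30 = -126
  a_7 = -3·-126 + -2·62 = 254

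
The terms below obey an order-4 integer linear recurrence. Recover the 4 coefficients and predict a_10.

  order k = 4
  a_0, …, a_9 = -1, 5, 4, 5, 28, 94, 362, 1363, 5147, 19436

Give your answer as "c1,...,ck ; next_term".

3,3,0,-1 ; 73387

  a_4 = 3·5 + 3·4 + 0·5 + -1·-1 = 28
  a_5 = 3·28 + 3·5 + 0·4 + -1·5 = 94
  a_6 = 3·94 + 3·28 + 0·5 + -1·4 = 362
  a_7 = 3·362 + 3·94 + 0·28 + -1·5 = 1363
  a_8 = 3·1363 + 3·362 + 0·94 + -1·28 = 5147
  a_9 = 3·5147 + 3·1363 + 0·362 + -1·94 = 19436
  a_10 = 3·19436 + 3·5147 + 0·1363 + -1·362 = 73387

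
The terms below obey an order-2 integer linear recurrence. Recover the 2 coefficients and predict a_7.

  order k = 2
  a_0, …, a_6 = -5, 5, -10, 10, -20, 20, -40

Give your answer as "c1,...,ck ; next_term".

0,2 ; 40

  a_2 = 0·5 + 2·-5 = -10
  a_3 = 0·-10 + 2·5 = 10
  a_4 = 0·10 + 2·-10 = -20
  a_5 = 0·-20 + 2·10 = 20
  a_6 = 0·20 + 2·-20 = -40
  a_7 = 0·-40 + 2·20 = 40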